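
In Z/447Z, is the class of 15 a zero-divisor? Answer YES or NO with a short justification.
YES

gcd(15, 447) = 3 > 1, so 15 is not a unit in Z/447Z. In Z/nZ every nonzero non-unit is a zero-divisor: explicitly, take b = 447/gcd = 149 ≠ 0 (mod 447); then 15·149 = 2235 = 5·447, i.e. 15·149 ≡ 0 (mod 447). So 15 is a zero-divisor.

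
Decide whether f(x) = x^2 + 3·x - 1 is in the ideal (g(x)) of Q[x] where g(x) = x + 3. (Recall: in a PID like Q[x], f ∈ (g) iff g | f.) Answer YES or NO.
In Q[x] the ideal (g) consists of all multiples of g, so f ∈ (g) iff g | f, i.e. iff the remainder of f on division by g is 0. Divide f by g (g is monic, so eliminate the leading term of the running remainder at each step):
  leading term x^2: subtract (x)·g(x) = x^2 + 3·x, leaving -1
The remainder r(x) = -1 ≠ 0 (and deg r < deg g), so g ∤ f, i.e. f ∉ (g).

Final answer: NO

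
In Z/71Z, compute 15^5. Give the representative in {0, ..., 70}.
30

Use repeated squaring. Binary(5) = 101. Walk through the bits of the exponent 5 left-to-right: at each bit after the leading one, square the running value, then multiply by 15 if the bit is 1 (always reducing mod 71):
  bit 1 = 1 (leading): start with 15.
  bit 2 = 0: square 15^2 = 225 ≡ 12 (mod 71).
  bit 3 = 1: square 12^2 = 144 ≡ 2; bit is 1, so multiply 2·15 = 30 (mod 71).
Final value: 15^5 ≡ 30 (mod 71).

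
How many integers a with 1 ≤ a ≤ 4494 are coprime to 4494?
1272

The number of a ∈ {1, ..., 4494} with gcd(a, 4494) = 1 is by definition Euler's totient φ(4494). φ is multiplicative, with φ(p^e) = p^e − p^(e−1). Factorise 4494 = 2 · 3 · 7 · 107. Then
  φ(4494) = (2 − 1) · (3 − 1) · (7 − 1) · (107 − 1) = 1 · 2 · 6 · 106 = 1272.
So there are 1272 such integers.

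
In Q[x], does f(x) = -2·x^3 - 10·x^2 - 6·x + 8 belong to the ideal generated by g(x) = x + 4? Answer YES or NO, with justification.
In Q[x] the ideal (g) consists of all multiples of g, so f ∈ (g) iff g | f, i.e. iff the remainder of f on division by g is 0. Divide f by g (g is monic, so eliminate the leading term of the running remainder at each step):
  leading term -2·x^3: subtract (-2·x^2)·g(x) = -2·x^3 - 8·x^2, leaving -2·x^2 - 6·x + 8
  leading term -2·x^2: subtract (-2·x)·g(x) = -2·x^2 - 8·x, leaving 2·x + 8
  leading term 2·x: subtract (2)·g(x) = 2·x + 8, leaving 0
The remainder is 0, so f(x) = g(x) · h(x) with h(x) = -2·x^2 - 2·x + 2. Hence g | f, i.e. f ∈ (g).

Final answer: YES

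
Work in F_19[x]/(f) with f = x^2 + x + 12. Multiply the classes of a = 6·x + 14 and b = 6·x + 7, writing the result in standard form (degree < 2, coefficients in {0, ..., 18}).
Multiply as integer polynomials: a · b = 36·x^2 + 126·x + 98. Reducing coefficients mod 19: a · b ≡ 17·x^2 + 12·x + 3. Now divide by f(x) = x^2 + x + 12 in F_19[x], eliminating the leading term at each step:
  leading term 17·x^2: subtract (17)·f(x) = 17·x^2 + 17·x + 14, leaving 14·x + 8 (coefficients mod 19)
The degree is now < 2, so this is the remainder. Hence a · b ≡ 14·x + 8 in F_19[x]/(f).

Final answer: a · b ≡ 14·x + 8 (mod f(x))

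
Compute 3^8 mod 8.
Use repeated squaring. Binary(8) = 1000. Walk through the bits of the exponent 8 left-to-right: at each bit after the leading one, square the running value, then multiply by 3 if the bit is 1 (always reducing mod 8):
  bit 1 = 1 (leading): start with 3.
  bit 2 = 0: square 3^2 = 9 ≡ 1 (mod 8).
  bit 3 = 0: square 1^2 = 1 (mod 8).
  bit 4 = 0: square 1^2 = 1 (mod 8).
Final value: 3^8 ≡ 1 (mod 8).

Final answer: 1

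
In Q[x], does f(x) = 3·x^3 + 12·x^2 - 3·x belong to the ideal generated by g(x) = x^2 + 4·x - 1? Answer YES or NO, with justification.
YES

In Q[x] the ideal (g) consists of all multiples of g, so f ∈ (g) iff g | f, i.e. iff the remainder of f on division by g is 0. Divide f by g (g is monic, so eliminate the leading term of the running remainder at each step):
  leading term 3·x^3: subtract (3·x)·g(x) = 3·x^3 + 12·x^2 - 3·x, leaving 0
The remainder is 0, so f(x) = g(x) · h(x) with h(x) = 3·x. Hence g | f, i.e. f ∈ (g).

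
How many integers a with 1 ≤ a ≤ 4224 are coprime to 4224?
1280

The number of a ∈ {1, ..., 4224} with gcd(a, 4224) = 1 is by definition Euler's totient φ(4224). φ is multiplicative, with φ(p^e) = p^e − p^(e−1). Factorise 4224 = 2^7 · 3 · 11. Then
  φ(4224) = (2^7 − 2^6) · (3 − 1) · (11 − 1) = 64 · 2 · 10 = 1280.
So there are 1280 such integers.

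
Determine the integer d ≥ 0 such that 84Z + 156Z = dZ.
In the PID Z, (a, b) is generated by gcd(a, b). Compute gcd(156, 84) with the extended Euclidean algorithm, tracking rows (r, s, t) with s·156 + t·84 = r:
  row A: (156, 1, 0)   [1·156 + 0·84 = 156]
  row B: (84, 0, 1)   [0·156 + 1·84 = 84]
  156 = 1·84 + 72   → row C = row A − 1·row B = (72, 1, −1)   [check: 1·156 − 1·84 = 72]
  84 = 1·72 + 12   → row D = row B − 1·row C = (12, −1, 2)   [check: −1·156 + 2·84 = 12]
  72 = 6·12 + 0   → remainder 0, stop. gcd = 12 (last nonzero row D).
So gcd(84, 156) = 12, with Bézout identity −1·156 + 2·84 = 12. Containment (⊇): the Bézout identity exhibits 12 as an element of (84, 156), giving (12) ⊆ (84, 156). Containment (⊆): since 12 | 84 and 12 | 156 (84 = 12·7, 156 = 12·13), every Z-linear combination of 84 and 156 is divisible by 12, so (84, 156) ⊆ (12). Therefore (84, 156) = (12), d = 12.

Final answer: (84, 156) = (12); d = 12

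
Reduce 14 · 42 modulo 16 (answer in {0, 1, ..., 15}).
12

Reduce the factors first: 42 ≡ 10 (mod 16), so 14 · 42 ≡ 14 · 10 (mod 16). 14 · 10 = 140. Dividing by 16: 140 = 8·16 + 12. So (14 · 42) mod 16 = 12.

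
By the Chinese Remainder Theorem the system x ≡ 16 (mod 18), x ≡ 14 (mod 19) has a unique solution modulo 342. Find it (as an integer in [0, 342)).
x ≡ 52 (mod 342); the representative in [0, 342) is 52

The moduli 18, 19 are pairwise coprime, so by the CRT there is a unique solution mod 18·19 = 342.
Solve by successive substitution. Start with x ≡ 16 (mod 18).
  Combine with x ≡ 14 (mod 19): write x = 16 + 18·t and require 16 + 18·t ≡ 14 (mod 19), i.e. 18·t ≡ 14 − 16 ≡ 17 (mod 19). Since 18^(−1) ≡ 18 (mod 19), t ≡ 18·17 ≡ 2 (mod 19). So x ≡ 16 + 18·2 = 52 (mod 342).
Unique solution in [0, 342): x = 52.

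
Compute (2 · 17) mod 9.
7

Reduce the factors first: 17 ≡ 8 (mod 9), so 2 · 17 ≡ 2 · 8 (mod 9). 2 · 8 = 16. Dividing by 9: 16 = 1·9 + 7. So (2 · 17) mod 9 = 7.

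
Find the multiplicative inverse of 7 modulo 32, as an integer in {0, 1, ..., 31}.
7^(−1) ≡ 23 (mod 32)

Apply the extended Euclidean algorithm to (32, 7), tracking rows (r, s, t) with s·32 + t·7 = r. Each division r_prev = q·r_cur + r_new produces the new row as (previous row) − q·(current row):
  row A: (32, 1, 0)   [1·32 + 0·7 = 32]
  row B: (7, 0, 1)   [0·32 + 1·7 = 7]
  32 = 4·7 + 4   → row C = row A − 4·row B = (4, 1, −4)   [check: 1·32 − 4·7 = 4]
  7 = 1·4 + 3   → row D = row B − 1·row C = (3, −1, 5)   [check: −1·32 + 5·7 = 3]
  4 = 1·3 + 1   → row E = row C − 1·row D = (1, 2, −9)   [check: 2·32 − 9·7 = 1]
  3 = 3·1 + 0   → remainder 0, stop. gcd = 1 (last nonzero row E).
The gcd is 1, so 7 is invertible mod 32. The last nonzero row gives 2·32 − 9·7 = 1, so t = −9. So 7^(−1) ≡ −9 ≡ 23 (mod 32). Verify: 7 · 23 = 161 ≡ 1 (mod 32). ✓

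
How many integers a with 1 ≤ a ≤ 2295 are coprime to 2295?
The number of a ∈ {1, ..., 2295} with gcd(a, 2295) = 1 is by definition Euler's totient φ(2295). φ is multiplicative, with φ(p^e) = p^e − p^(e−1). Factorise 2295 = 3^3 · 5 · 17. Then
  φ(2295) = (3^3 − 3^2) · (5 − 1) · (17 − 1) = 18 · 4 · 16 = 1152.
So there are 1152 such integers.

Final answer: 1152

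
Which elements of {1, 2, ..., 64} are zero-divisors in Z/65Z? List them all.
An element a ∈ Z/65Z (with a ≠ 0) is a zero-divisor iff gcd(a, 65) > 1 (because a is a unit precisely when gcd(a, n) = 1, and in Z/nZ every nonzero, non-unit element is a zero-divisor). Scan a = 1, ..., 64 and keep those with gcd(a, 65) > 1:
  gcd(5, 65) = 5, gcd(10, 65) = 5, gcd(13, 65) = 13, gcd(15, 65) = 5, gcd(20, 65) = 5, gcd(25, 65) = 5, gcd(26, 65) = 13, gcd(30, 65) = 5, gcd(35, 65) = 5, gcd(39, 65) = 13, gcd(40, 65) = 5, gcd(45, 65) = 5, gcd(50, 65) = 5, gcd(52, 65) = 13, gcd(55, 65) = 5, gcd(60, 65) = 5.
All other a ∈ {1, ..., 64} have gcd(a, 65) = 1 and are units. So the nonzero zero-divisors are exactly the 16 values of a appearing in this scan.

Final answer: nonzero zero-divisors of Z/65Z = {5, 10, 13, 15, 20, 25, 26, 30, 35, 39, 40, 45, 50, 52, 55, 60}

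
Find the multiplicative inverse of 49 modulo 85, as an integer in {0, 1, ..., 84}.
49^(−1) ≡ 59 (mod 85)

Apply the extended Euclidean algorithm to (85, 49), tracking rows (r, s, t) with s·85 + t·49 = r. Each division r_prev = q·r_cur + r_new produces the new row as (previous row) − q·(current row):
  row A: (85, 1, 0)   [1·85 + 0·49 = 85]
  row B: (49, 0, 1)   [0·85 + 1·49 = 49]
  85 = 1·49 + 36   → row C = row A − 1·row B = (36, 1, −1)   [check: 1·85 − 1·49 = 36]
  49 = 1·36 + 13   → row D = row B − 1·row C = (13, −1, 2)   [check: −1·85 + 2·49 = 13]
  36 = 2·13 + 10   → row E = row C − 2·row D = (10, 3, −5)   [check: 3·85 − 5·49 = 10]
  13 = 1·10 + 3   → row F = row D − 1·row E = (3, −4, 7)   [check: −4·85 + 7·49 = 3]
  10 = 3·3 + 1   → row G = row E − 3·row F = (1, 15, −26)   [check: 15·85 − 26·49 = 1]
  3 = 3·1 + 0   → remainder 0, stop. gcd = 1 (last nonzero row G).
The gcd is 1, so 49 is invertible mod 85. The last nonzero row gives 15·85 − 26·49 = 1, so t = −26. So 49^(−1) ≡ −26 ≡ 59 (mod 85). Verify: 49 · 59 = 2891 ≡ 1 (mod 85). ✓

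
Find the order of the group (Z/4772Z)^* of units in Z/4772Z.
|(Z/4772Z)^*| = 2384

(Z/4772Z)^* consists of the classes a with gcd(a, 4772) = 1, so its order is φ(4772). φ is multiplicative, with φ(p^e) = p^e − p^(e−1). Factorise 4772 = 2^2 · 1193. Then
  φ(4772) = (2^2 − 2^1) · (1193 − 1) = 2 · 1192 = 2384.
Thus |(Z/4772Z)^*| = 2384.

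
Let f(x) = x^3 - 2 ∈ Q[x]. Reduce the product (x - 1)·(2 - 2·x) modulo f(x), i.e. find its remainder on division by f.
First multiply in Q[x] without reducing: a · b = -2·x^2 + 4·x - 2. This already has degree < 3, so no reduction is needed. Hence a · b ≡ -2·x^2 + 4·x - 2 in Q[x]/(f).

Final answer: a · b ≡ -2·x^2 + 4·x - 2 (mod f(x))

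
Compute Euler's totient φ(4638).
φ is multiplicative, with φ(p^e) = p^e − p^(e−1). Factorise 4638 = 2 · 3 · 773. Then
  φ(4638) = (2 − 1) · (3 − 1) · (773 − 1) = 1 · 2 · 772 = 1544.

Final answer: φ(4638) = 1544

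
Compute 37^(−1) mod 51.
Apply the extended Euclidean algorithm to (51, 37), tracking rows (r, s, t) with s·51 + t·37 = r. Each division r_prev = q·r_cur + r_new produces the new row as (previous row) − q·(current row):
  row A: (51, 1, 0)   [1·51 + 0·37 = 51]
  row B: (37, 0, 1)   [0·51 + 1·37 = 37]
  51 = 1·37 + 14   → row C = row A − 1·row B = (14, 1, −1)   [check: 1·51 − 1·37 = 14]
  37 = 2·14 + 9   → row D = row B − 2·row C = (9, −2, 3)   [check: −2·51 + 3·37 = 9]
  14 = 1·9 + 5   → row E = row C − 1·row D = (5, 3, −4)   [check: 3·51 − 4·37 = 5]
  9 = 1·5 + 4   → row F = row D − 1·row E = (4, −5, 7)   [check: −5·51 + 7·37 = 4]
  5 = 1·4 + 1   → row G = row E − 1·row F = (1, 8, −11)   [check: 8·51 − 11·37 = 1]
  4 = 4·1 + 0   → remainder 0, stop. gcd = 1 (last nonzero row G).
The gcd is 1, so 37 is invertible mod 51. The last nonzero row gives 8·51 − 11·37 = 1, so t = −11. So 37^(−1) ≡ −11 ≡ 40 (mod 51). Verify: 37 · 40 = 1480 ≡ 1 (mod 51). ✓

Final answer: 37^(−1) ≡ 40 (mod 51)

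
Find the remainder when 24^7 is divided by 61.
8

Use repeated squaring. Binary(7) = 111. Walk through the bits of the exponent 7 left-to-right: at each bit after the leading one, square the running value, then multiply by 24 if the bit is 1 (always reducing mod 61):
  bit 1 = 1 (leading): start with 24.
  bit 2 = 1: square 24^2 = 576 ≡ 27; bit is 1, so multiply 27·24 = 648 ≡ 38 (mod 61).
  bit 3 = 1: square 38^2 = 1444 ≡ 41; bit is 1, so multiply 41·24 = 984 ≡ 8 (mod 61).
Final value: 24^7 ≡ 8 (mod 61).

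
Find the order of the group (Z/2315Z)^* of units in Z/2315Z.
|(Z/2315Z)^*| = 1848

(Z/2315Z)^* consists of the classes a with gcd(a, 2315) = 1, so its order is φ(2315). φ is multiplicative, with φ(p^e) = p^e − p^(e−1). Factorise 2315 = 5 · 463. Then
  φ(2315) = (5 − 1) · (463 − 1) = 4 · 462 = 1848.
Thus |(Z/2315Z)^*| = 1848.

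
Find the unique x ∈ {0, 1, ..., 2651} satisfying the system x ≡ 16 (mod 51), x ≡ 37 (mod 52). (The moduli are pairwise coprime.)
The moduli 51, 52 are pairwise coprime, so by the CRT there is a unique solution mod 51·52 = 2652.
Solve by successive substitution. Start with x ≡ 16 (mod 51).
  Combine with x ≡ 37 (mod 52): write x = 16 + 51·t and require 16 + 51·t ≡ 37 (mod 52), i.e. 51·t ≡ 37 − 16 ≡ 21 (mod 52). Since 51^(−1) ≡ 51 (mod 52), t ≡ 51·21 ≡ 31 (mod 52). So x ≡ 16 + 51·31 = 1597 (mod 2652).
Unique solution in [0, 2652): x = 1597.

Final answer: x ≡ 1597 (mod 2652); the representative in [0, 2652) is 1597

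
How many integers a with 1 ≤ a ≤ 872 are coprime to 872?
The number of a ∈ {1, ..., 872} with gcd(a, 872) = 1 is by definition Euler's totient φ(872). φ is multiplicative, with φ(p^e) = p^e − p^(e−1). Factorise 872 = 2^3 · 109. Then
  φ(872) = (2^3 − 2^2) · (109 − 1) = 4 · 108 = 432.
So there are 432 such integers.

Final answer: 432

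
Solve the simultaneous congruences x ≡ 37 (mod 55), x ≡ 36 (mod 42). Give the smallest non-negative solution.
x ≡ 1632 (mod 2310); the representative in [0, 2310) is 1632

The moduli 55, 42 are pairwise coprime, so by the CRT there is a unique solution mod 55·42 = 2310.
Solve by successive substitution. Start with x ≡ 37 (mod 55).
  Combine with x ≡ 36 (mod 42): write x = 37 + 55·t and require 37 + 55·t ≡ 36 (mod 42), i.e. 55·t ≡ 36 − 37 ≡ 41 (mod 42). Since 55^(−1) ≡ 13 (mod 42) (55 ≡ 13 (mod 42)), t ≡ 13·41 ≡ 29 (mod 42). So x ≡ 37 + 55·29 = 1632 (mod 2310).
Unique solution in [0, 2310): x = 1632.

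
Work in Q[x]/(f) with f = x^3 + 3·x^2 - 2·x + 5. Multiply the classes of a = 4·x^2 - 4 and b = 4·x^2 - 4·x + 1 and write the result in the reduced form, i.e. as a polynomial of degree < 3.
a · b ≡ 212·x^2 - 192·x + 316 (mod f(x))

First multiply in Q[x] without reducing: a · b = 16·x^4 - 16·x^3 - 12·x^2 + 16·x - 4. Now divide by f(x) = x^3 + 3·x^2 - 2·x + 5, eliminating the leading term at each step:
  leading term 16·x^4: subtract (16·x)·f(x) = 16·x^4 + 48·x^3 - 32·x^2 + 80·x, leaving -64·x^3 + 20·x^2 - 64·x - 4
  leading term -64·x^3: subtract (-64)·f(x) = -64·x^3 - 192·x^2 + 128·x - 320, leaving 212·x^2 - 192·x + 316
The degree is now < 3, so this is the remainder. Hence a · b ≡ 212·x^2 - 192·x + 316 in Q[x]/(f).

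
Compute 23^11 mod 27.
11

Use repeated squaring. Binary(11) = 1011. Walk through the bits of the exponent 11 left-to-right: at each bit after the leading one, square the running value, then multiply by 23 if the bit is 1 (always reducing mod 27):
  bit 1 = 1 (leading): start with 23.
  bit 2 = 0: square 23^2 = 529 ≡ 16 (mod 27).
  bit 3 = 1: square 16^2 = 256 ≡ 13; bit is 1, so multiply 13·23 = 299 ≡ 2 (mod 27).
  bit 4 = 1: square 2^2 = 4; bit is 1, so multiply 4·23 = 92 ≡ 11 (mod 27).
Final value: 23^11 ≡ 11 (mod 27).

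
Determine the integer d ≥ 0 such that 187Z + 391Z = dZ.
(187, 391) = (17); d = 17

In the PID Z, (a, b) is generated by gcd(a, b). Compute gcd(391, 187) with the extended Euclidean algorithm, tracking rows (r, s, t) with s·391 + t·187 = r:
  row A: (391, 1, 0)   [1·391 + 0·187 = 391]
  row B: (187, 0, 1)   [0·391 + 1·187 = 187]
  391 = 2·187 + 17   → row C = row A − 2·row B = (17, 1, −2)   [check: 1·391 − 2·187 = 17]
  187 = 11·17 + 0   → remainder 0, stop. gcd = 17 (last nonzero row C).
So gcd(187, 391) = 17, with Bézout identity 1·391 − 2·187 = 17. Containment (⊇): the Bézout identity exhibits 17 as an element of (187, 391), giving (17) ⊆ (187, 391). Containment (⊆): since 17 | 187 and 17 | 391 (187 = 17·11, 391 = 17·23), every Z-linear combination of 187 and 391 is divisible by 17, so (187, 391) ⊆ (17). Therefore (187, 391) = (17), d = 17.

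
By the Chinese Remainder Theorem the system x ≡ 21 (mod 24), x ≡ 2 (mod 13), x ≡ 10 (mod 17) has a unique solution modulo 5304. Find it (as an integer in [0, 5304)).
The moduli 24, 13, 17 are pairwise coprime, so by the CRT there is a unique solution mod 24·13·17 = 5304.
Solve by successive substitution. Start with x ≡ 21 (mod 24).
  Combine with x ≡ 2 (mod 13): write x = 21 + 24·t and require 21 + 24·t ≡ 2 (mod 13), i.e. 24·t ≡ 2 − 21 ≡ 7 (mod 13). Since 24^(−1) ≡ 6 (mod 13) (24 ≡ 11 (mod 13)), t ≡ 6·7 ≡ 3 (mod 13). So x ≡ 21 + 24·3 = 93 (mod 312).
  Combine with x ≡ 10 (mod 17): write x = 93 + 312·t and require 93 + 312·t ≡ 10 (mod 17), i.e. 312·t ≡ 10 − 93 ≡ 2 (mod 17). Since 312^(−1) ≡ 3 (mod 17) (312 ≡ 6 (mod 17)), t ≡ 3·2 ≡ 6 (mod 17). So x ≡ 93 + 312·6 = 1965 (mod 5304).
Unique solution in [0, 5304): x = 1965.

Final answer: x ≡ 1965 (mod 5304); the representative in [0, 5304) is 1965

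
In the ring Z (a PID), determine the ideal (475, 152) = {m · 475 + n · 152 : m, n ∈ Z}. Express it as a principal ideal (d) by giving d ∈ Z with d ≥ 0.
(475, 152) = (19); d = 19

In the PID Z, (a, b) is generated by gcd(a, b). Compute gcd(475, 152) with the extended Euclidean algorithm, tracking rows (r, s, t) with s·475 + t·152 = r:
  row A: (475, 1, 0)   [1·475 + 0·152 = 475]
  row B: (152, 0, 1)   [0·475 + 1·152 = 152]
  475 = 3·152 + 19   → row C = row A − 3·row B = (19, 1, −3)   [check: 1·475 − 3·152 = 19]
  152 = 8·19 + 0   → remainder 0, stop. gcd = 19 (last nonzero row C).
So gcd(475, 152) = 19, with Bézout identity 1·475 − 3·152 = 19. Containment (⊇): the Bézout identity exhibits 19 as an element of (475, 152), giving (19) ⊆ (475, 152). Containment (⊆): since 19 | 475 and 19 | 152 (475 = 19·25, 152 = 19·8), every Z-linear combination of 475 and 152 is divisible by 19, so (475, 152) ⊆ (19). Therefore (475, 152) = (19), d = 19.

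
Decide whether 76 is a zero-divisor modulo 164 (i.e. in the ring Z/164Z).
YES

gcd(76, 164) = 4 > 1, so 76 is not a unit in Z/164Z. In Z/nZ every nonzero non-unit is a zero-divisor: explicitly, take b = 164/gcd = 41 ≠ 0 (mod 164); then 76·41 = 3116 = 19·164, i.e. 76·41 ≡ 0 (mod 164). So 76 is a zero-divisor.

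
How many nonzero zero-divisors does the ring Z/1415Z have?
In Z/1415Z each nonzero element is either a unit (gcd with 1415 is 1) or a zero-divisor (gcd > 1). The number of units is φ(1415): factorise 1415 = 5 · 283, so φ(1415) = (5 − 1) · (283 − 1) = 4 · 282 = 1128. The nonzero elements number 1415 − 1 = 1414. Hence the nonzero zero-divisors number 1414 − 1128 = 286.

Final answer: Z/1415Z has 286 nonzero zero-divisors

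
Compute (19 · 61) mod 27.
25

Reduce the factors first: 61 ≡ 7 (mod 27), so 19 · 61 ≡ 19 · 7 (mod 27). 19 · 7 = 133. Dividing by 27: 133 = 4·27 + 25. So (19 · 61) mod 27 = 25.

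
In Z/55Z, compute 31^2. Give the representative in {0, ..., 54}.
26

Use repeated squaring. Binary(2) = 10. Walk through the bits of the exponent 2 left-to-right: at each bit after the leading one, square the running value, then multiply by 31 if the bit is 1 (always reducing mod 55):
  bit 1 = 1 (leading): start with 31.
  bit 2 = 0: square 31^2 = 961 ≡ 26 (mod 55).
Final value: 31^2 ≡ 26 (mod 55).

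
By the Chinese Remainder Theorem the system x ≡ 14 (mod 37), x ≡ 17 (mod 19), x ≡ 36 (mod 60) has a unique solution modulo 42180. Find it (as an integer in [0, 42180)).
The moduli 37, 19, 60 are pairwise coprime, so by the CRT there is a unique solution mod 37·19·60 = 42180.
Solve by successive substitution. Start with x ≡ 14 (mod 37).
  Combine with x ≡ 17 (mod 19): write x = 14 + 37·t and require 14 + 37·t ≡ 17 (mod 19), i.e. 37·t ≡ 17 − 14 ≡ 3 (mod 19). Since 37^(−1) ≡ 18 (mod 19) (37 ≡ 18 (mod 19)), t ≡ 18·3 ≡ 16 (mod 19). So x ≡ 14 + 37·16 = 606 (mod 703).
  Combine with x ≡ 36 (mod 60): write x = 606 + 703·t and require 606 + 703·t ≡ 36 (mod 60), i.e. 703·t ≡ 36 − 606 ≡ 30 (mod 60). Since 703^(−1) ≡ 7 (mod 60) (703 ≡ 43 (mod 60)), t ≡ 7·30 ≡ 30 (mod 60). So x ≡ 606 + 703·30 = 21696 (mod 42180).
Unique solution in [0, 42180): x = 21696.

Final answer: x ≡ 21696 (mod 42180); the representative in [0, 42180) is 21696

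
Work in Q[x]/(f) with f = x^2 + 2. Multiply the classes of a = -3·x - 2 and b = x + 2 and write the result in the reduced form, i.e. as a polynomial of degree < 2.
a · b ≡ 2 - 8·x (mod f(x))

First multiply in Q[x] without reducing: a · b = -3·x^2 - 8·x - 4. Now divide by f(x) = x^2 + 2, eliminating the leading term at each step:
  leading term -3·x^2: subtract (-3)·f(x) = -3·x^2 - 6, leaving 2 - 8·x
The degree is now < 2, so this is the remainder. Hence a · b ≡ 2 - 8·x in Q[x]/(f).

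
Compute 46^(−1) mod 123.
46^(−1) ≡ 115 (mod 123)

Apply the extended Euclidean algorithm to (123, 46), tracking rows (r, s, t) with s·123 + t·46 = r. Each division r_prev = q·r_cur + r_new produces the new row as (previous row) − q·(current row):
  row A: (123, 1, 0)   [1·123 + 0·46 = 123]
  row B: (46, 0, 1)   [0·123 + 1·46 = 46]
  123 = 2·46 + 31   → row C = row A − 2·row B = (31, 1, −2)   [check: 1·123 − 2·46 = 31]
  46 = 1·31 + 15   → row D = row B − 1·row C = (15, −1, 3)   [check: −1·123 + 3·46 = 15]
  31 = 2·15 + 1   → row E = row C − 2·row D = (1, 3, −8)   [check: 3·123 − 8·46 = 1]
  15 = 15·1 + 0   → remainder 0, stop. gcd = 1 (last nonzero row E).
The gcd is 1, so 46 is invertible mod 123. The last nonzero row gives 3·123 − 8·46 = 1, so t = −8. So 46^(−1) ≡ −8 ≡ 115 (mod 123). Verify: 46 · 115 = 5290 ≡ 1 (mod 123). ✓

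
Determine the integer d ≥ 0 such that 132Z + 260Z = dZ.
In the PID Z, (a, b) is generated by gcd(a, b). Compute gcd(260, 132) with the extended Euclidean algorithm, tracking rows (r, s, t) with s·260 + t·132 = r:
  row A: (260, 1, 0)   [1·260 + 0·132 = 260]
  row B: (132, 0, 1)   [0·260 + 1·132 = 132]
  260 = 1·132 + 128   → row C = row A − 1·row B = (128, 1, −1)   [check: 1·260 − 1·132 = 128]
  132 = 1·128 + 4   → row D = row B − 1·row C = (4, −1, 2)   [check: −1·260 + 2·132 = 4]
  128 = 32·4 + 0   → remainder 0, stop. gcd = 4 (last nonzero row D).
So gcd(132, 260) = 4, with Bézout identity −1·260 + 2·132 = 4. Containment (⊇): the Bézout identity exhibits 4 as an element of (132, 260), giving (4) ⊆ (132, 260). Containment (⊆): since 4 | 132 and 4 | 260 (132 = 4·33, 260 = 4·65), every Z-linear combination of 132 and 260 is divisible by 4, so (132, 260) ⊆ (4). Therefore (132, 260) = (4), d = 4.

Final answer: (132, 260) = (4); d = 4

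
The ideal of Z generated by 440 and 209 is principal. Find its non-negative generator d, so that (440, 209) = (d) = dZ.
(440, 209) = (11); d = 11

In the PID Z, (a, b) is generated by gcd(a, b). Compute gcd(440, 209) with the extended Euclidean algorithm, tracking rows (r, s, t) with s·440 + t·209 = r:
  row A: (440, 1, 0)   [1·440 + 0·209 = 440]
  row B: (209, 0, 1)   [0·440 + 1·209 = 209]
  440 = 2·209 + 22   → row C = row A − 2·row B = (22, 1, −2)   [check: 1·440 − 2·209 = 22]
  209 = 9·22 + 11   → row D = row B − 9·row C = (11, −9, 19)   [check: −9·440 + 19·209 = 11]
  22 = 2·11 + 0   → remainder 0, stop. gcd = 11 (last nonzero row D).
So gcd(440, 209) = 11, with Bézout identity −9·440 + 19·209 = 11. Containment (⊇): the Bézout identity exhibits 11 as an element of (440, 209), giving (11) ⊆ (440, 209). Containment (⊆): since 11 | 440 and 11 | 209 (440 = 11·40, 209 = 11·19), every Z-linear combination of 440 and 209 is divisible by 11, so (440, 209) ⊆ (11). Therefore (440, 209) = (11), d = 11.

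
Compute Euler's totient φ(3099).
φ is multiplicative, with φ(p^e) = p^e − p^(e−1). Factorise 3099 = 3 · 1033. Then
  φ(3099) = (3 − 1) · (1033 − 1) = 2 · 1032 = 2064.

Final answer: φ(3099) = 2064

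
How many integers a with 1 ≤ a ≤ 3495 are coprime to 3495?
1856

The number of a ∈ {1, ..., 3495} with gcd(a, 3495) = 1 is by definition Euler's totient φ(3495). φ is multiplicative, with φ(p^e) = p^e − p^(e−1). Factorise 3495 = 3 · 5 · 233. Then
  φ(3495) = (3 − 1) · (5 − 1) · (233 − 1) = 2 · 4 · 232 = 1856.
So there are 1856 such integers.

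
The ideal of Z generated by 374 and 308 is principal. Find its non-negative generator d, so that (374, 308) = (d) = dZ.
In the PID Z, (a, b) is generated by gcd(a, b). Compute gcd(374, 308) with the extended Euclidean algorithm, tracking rows (r, s, t) with s·374 + t·308 = r:
  row A: (374, 1, 0)   [1·374 + 0·308 = 374]
  row B: (308, 0, 1)   [0·374 + 1·308 = 308]
  374 = 1·308 + 66   → row C = row A − 1·row B = (66, 1, −1)   [check: 1·374 − 1·308 = 66]
  308 = 4·66 + 44   → row D = row B − 4·row C = (44, −4, 5)   [check: −4·374 + 5·308 = 44]
  66 = 1·44 + 22   → row E = row C − 1·row D = (22, 5, −6)   [check: 5·374 − 6·308 = 22]
  44 = 2·22 + 0   → remainder 0, stop. gcd = 22 (last nonzero row E).
So gcd(374, 308) = 22, with Bézout identity 5·374 − 6·308 = 22. Containment (⊇): the Bézout identity exhibits 22 as an element of (374, 308), giving (22) ⊆ (374, 308). Containment (⊆): since 22 | 374 and 22 | 308 (374 = 22·17, 308 = 22·14), every Z-linear combination of 374 and 308 is divisible by 22, so (374, 308) ⊆ (22). Therefore (374, 308) = (22), d = 22.

Final answer: (374, 308) = (22); d = 22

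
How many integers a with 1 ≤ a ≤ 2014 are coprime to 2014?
The number of a ∈ {1, ..., 2014} with gcd(a, 2014) = 1 is by definition Euler's totient φ(2014). φ is multiplicative, with φ(p^e) = p^e − p^(e−1). Factorise 2014 = 2 · 19 · 53. Then
  φ(2014) = (2 − 1) · (19 − 1) · (53 − 1) = 1 · 18 · 52 = 936.
So there are 936 such integers.

Final answer: 936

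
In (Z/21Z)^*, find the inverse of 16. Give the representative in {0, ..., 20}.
Apply the extended Euclidean algorithm to (21, 16), tracking rows (r, s, t) with s·21 + t·16 = r. Each division r_prev = q·r_cur + r_new produces the new row as (previous row) − q·(current row):
  row A: (21, 1, 0)   [1·21 + 0·16 = 21]
  row B: (16, 0, 1)   [0·21 + 1·16 = 16]
  21 = 1·16 + 5   → row C = row A − 1·row B = (5, 1, −1)   [check: 1·21 − 1·16 = 5]
  16 = 3·5 + 1   → row D = row B − 3·row C = (1, −3, 4)   [check: −3·21 + 4·16 = 1]
  5 = 5·1 + 0   → remainder 0, stop. gcd = 1 (last nonzero row D).
The gcd is 1, so 16 is invertible mod 21. The last nonzero row gives −3·21 + 4·16 = 1, so t = 4. So 16^(−1) ≡ 4 (mod 21). Verify: 16 · 4 = 64 ≡ 1 (mod 21). ✓

Final answer: 16^(−1) ≡ 4 (mod 21)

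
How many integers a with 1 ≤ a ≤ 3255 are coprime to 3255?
1440

The number of a ∈ {1, ..., 3255} with gcd(a, 3255) = 1 is by definition Euler's totient φ(3255). φ is multiplicative, with φ(p^e) = p^e − p^(e−1). Factorise 3255 = 3 · 5 · 7 · 31. Then
  φ(3255) = (3 − 1) · (5 − 1) · (7 − 1) · (31 − 1) = 2 · 4 · 6 · 30 = 1440.
So there are 1440 such integers.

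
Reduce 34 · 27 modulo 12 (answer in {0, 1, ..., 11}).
Reduce the factors first: 34 ≡ 10, 27 ≡ 3 (mod 12), so 34 · 27 ≡ 10 · 3 (mod 12). 10 · 3 = 30. Dividing by 12: 30 = 2·12 + 6. So (34 · 27) mod 12 = 6.

Final answer: 6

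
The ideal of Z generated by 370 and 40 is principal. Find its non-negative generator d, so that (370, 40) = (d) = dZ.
In the PID Z, (a, b) is generated by gcd(a, b). Compute gcd(370, 40) with the extended Euclidean algorithm, tracking rows (r, s, t) with s·370 + t·40 = r:
  row A: (370, 1, 0)   [1·370 + 0·40 = 370]
  row B: (40, 0, 1)   [0·370 + 1·40 = 40]
  370 = 9·40 + 10   → row C = row A − 9·row B = (10, 1, −9)   [check: 1·370 − 9·40 = 10]
  40 = 4·10 + 0   → remainder 0, stop. gcd = 10 (last nonzero row C).
So gcd(370, 40) = 10, with Bézout identity 1·370 − 9·40 = 10. Containment (⊇): the Bézout identity exhibits 10 as an element of (370, 40), giving (10) ⊆ (370, 40). Containment (⊆): since 10 | 370 and 10 | 40 (370 = 10·37, 40 = 10·4), every Z-linear combination of 370 and 40 is divisible by 10, so (370, 40) ⊆ (10). Therefore (370, 40) = (10), d = 10.

Final answer: (370, 40) = (10); d = 10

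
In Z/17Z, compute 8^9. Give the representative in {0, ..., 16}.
8

Use repeated squaring. Binary(9) = 1001. Walk through the bits of the exponent 9 left-to-right: at each bit after the leading one, square the running value, then multiply by 8 if the bit is 1 (always reducing mod 17):
  bit 1 = 1 (leading): start with 8.
  bit 2 = 0: square 8^2 = 64 ≡ 13 (mod 17).
  bit 3 = 0: square 13^2 = 169 ≡ 16 (mod 17).
  bit 4 = 1: square 16^2 = 256 ≡ 1; bit is 1, so multiply 1·8 = 8 (mod 17).
Final value: 8^9 ≡ 8 (mod 17).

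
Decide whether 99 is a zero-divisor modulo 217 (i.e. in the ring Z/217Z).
NO

gcd(99, 217) = 1, so 99 is a unit in Z/217Z (it has a multiplicative inverse). A unit cannot be a zero-divisor: if 99·b ≡ 0 then multiplying both sides by 99^(−1) gives b ≡ 0. So 99 is not a zero-divisor.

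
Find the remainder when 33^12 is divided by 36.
Use repeated squaring. Binary(12) = 1100. Walk through the bits of the exponent 12 left-to-right: at each bit after the leading one, square the running value, then multiply by 33 if the bit is 1 (always reducing mod 36):
  bit 1 = 1 (leading): start with 33.
  bit 2 = 1: square 33^2 = 1089 ≡ 9; bit is 1, so multiply 9·33 = 297 ≡ 9 (mod 36).
  bit 3 = 0: square 9^2 = 81 ≡ 9 (mod 36).
  bit 4 = 0: square 9^2 = 81 ≡ 9 (mod 36).
Final value: 33^12 ≡ 9 (mod 36).

Final answer: 9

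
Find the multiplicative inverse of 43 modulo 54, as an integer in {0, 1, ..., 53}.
43^(−1) ≡ 49 (mod 54)

Apply the extended Euclidean algorithm to (54, 43), tracking rows (r, s, t) with s·54 + t·43 = r. Each division r_prev = q·r_cur + r_new produces the new row as (previous row) − q·(current row):
  row A: (54, 1, 0)   [1·54 + 0·43 = 54]
  row B: (43, 0, 1)   [0·54 + 1·43 = 43]
  54 = 1·43 + 11   → row C = row A − 1·row B = (11, 1, −1)   [check: 1·54 − 1·43 = 11]
  43 = 3·11 + 10   → row D = row B − 3·row C = (10, −3, 4)   [check: −3·54 + 4·43 = 10]
  11 = 1·10 + 1   → row E = row C − 1·row D = (1, 4, −5)   [check: 4·54 − 5·43 = 1]
  10 = 10·1 + 0   → remainder 0, stop. gcd = 1 (last nonzero row E).
The gcd is 1, so 43 is invertible mod 54. The last nonzero row gives 4·54 − 5·43 = 1, so t = −5. So 43^(−1) ≡ −5 ≡ 49 (mod 54). Verify: 43 · 49 = 2107 ≡ 1 (mod 54). ✓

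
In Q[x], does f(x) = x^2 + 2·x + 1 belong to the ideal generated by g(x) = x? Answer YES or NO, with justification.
NO

In Q[x] the ideal (g) consists of all multiples of g, so f ∈ (g) iff g | f, i.e. iff the remainder of f on division by g is 0. Divide f by g (g is monic, so eliminate the leading term of the running remainder at each step):
  leading term x^2: subtract (x)·g(x) = x^2, leaving 2·x + 1
  leading term 2·x: subtract (2)·g(x) = 2·x, leaving 1
The remainder r(x) = 1 ≠ 0 (and deg r < deg g), so g ∤ f, i.e. f ∉ (g).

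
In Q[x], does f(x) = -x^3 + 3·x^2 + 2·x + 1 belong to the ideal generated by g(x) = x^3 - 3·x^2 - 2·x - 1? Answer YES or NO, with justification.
In Q[x] the ideal (g) consists of all multiples of g, so f ∈ (g) iff g | f, i.e. iff the remainder of f on division by g is 0. Divide f by g (g is monic, so eliminate the leading term of the running remainder at each step):
  leading term -x^3: subtract (-1)·g(x) = -x^3 + 3·x^2 + 2·x + 1, leaving 0
The remainder is 0, so f(x) = g(x) · h(x) with h(x) = -1. Hence g | f, i.e. f ∈ (g).

Final answer: YES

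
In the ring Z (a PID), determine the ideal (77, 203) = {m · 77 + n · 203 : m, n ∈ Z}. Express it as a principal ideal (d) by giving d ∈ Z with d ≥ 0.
In the PID Z, (a, b) is generated by gcd(a, b). Compute gcd(203, 77) with the extended Euclidean algorithm, tracking rows (r, s, t) with s·203 + t·77 = r:
  row A: (203, 1, 0)   [1·203 + 0·77 = 203]
  row B: (77, 0, 1)   [0·203 + 1·77 = 77]
  203 = 2·77 + 49   → row C = row A − 2·row B = (49, 1, −2)   [check: 1·203 − 2·77 = 49]
  77 = 1·49 + 28   → row D = row B − 1·row C = (28, −1, 3)   [check: −1·203 + 3·77 = 28]
  49 = 1·28 + 21   → row E = row C − 1·row D = (21, 2, −5)   [check: 2·203 − 5·77 = 21]
  28 = 1·21 + 7   → row F = row D − 1·row E = (7, −3, 8)   [check: −3·203 + 8·77 = 7]
  21 = 3·7 + 0   → remainder 0, stop. gcd = 7 (last nonzero row F).
So gcd(77, 203) = 7, with Bézout identity −3·203 + 8·77 = 7. Containment (⊇): the Bézout identity exhibits 7 as an element of (77, 203), giving (7) ⊆ (77, 203). Containment (⊆): since 7 | 77 and 7 | 203 (77 = 7·11, 203 = 7·29), every Z-linear combination of 77 and 203 is divisible by 7, so (77, 203) ⊆ (7). Therefore (77, 203) = (7), d = 7.

Final answer: (77, 203) = (7); d = 7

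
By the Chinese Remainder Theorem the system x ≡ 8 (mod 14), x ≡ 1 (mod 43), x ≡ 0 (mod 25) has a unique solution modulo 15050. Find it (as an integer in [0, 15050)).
x ≡ 14750 (mod 15050); the representative in [0, 15050) is 14750

The moduli 14, 43, 25 are pairwise coprime, so by the CRT there is a unique solution mod 14·43·25 = 15050.
Solve by successive substitution. Start with x ≡ 8 (mod 14).
  Combine with x ≡ 1 (mod 43): write x = 8 + 14·t and require 8 + 14·t ≡ 1 (mod 43), i.e. 14·t ≡ 1 − 8 ≡ 36 (mod 43). Since 14^(−1) ≡ 40 (mod 43), t ≡ 40·36 ≡ 21 (mod 43). So x ≡ 8 + 14·21 = 302 (mod 602).
  Combine with x ≡ 0 (mod 25): write x = 302 + 602·t and require 302 + 602·t ≡ 0 (mod 25), i.e. 602·t ≡ 0 − 302 ≡ 23 (mod 25). Since 602^(−1) ≡ 13 (mod 25) (602 ≡ 2 (mod 25)), t ≡ 13·23 ≡ 24 (mod 25). So x ≡ 302 + 602·24 = 14750 (mod 15050).
Unique solution in [0, 15050): x = 14750.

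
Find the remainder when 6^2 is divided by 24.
12

Use repeated squaring. Binary(2) = 10. Walk through the bits of the exponent 2 left-to-right: at each bit after the leading one, square the running value, then multiply by 6 if the bit is 1 (always reducing mod 24):
  bit 1 = 1 (leading): start with 6.
  bit 2 = 0: square 6^2 = 36 ≡ 12 (mod 24).
Final value: 6^2 ≡ 12 (mod 24).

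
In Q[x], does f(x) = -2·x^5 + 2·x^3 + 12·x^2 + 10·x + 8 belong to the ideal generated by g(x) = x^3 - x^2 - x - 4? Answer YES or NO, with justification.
YES

In Q[x] the ideal (g) consists of all multiples of g, so f ∈ (g) iff g | f, i.e. iff the remainder of f on division by g is 0. Divide f by g (g is monic, so eliminate the leading term of the running remainder at each step):
  leading term -2·x^5: subtract (-2·x^2)·g(x) = -2·x^5 + 2·x^4 + 2·x^3 + 8·x^2, leaving -2·x^4 + 4·x^2 + 10·x + 8
  leading term -2·x^4: subtract (-2·x)·g(x) = -2·x^4 + 2·x^3 + 2·x^2 + 8·x, leaving -2·x^3 + 2·x^2 + 2·x + 8
  leading term -2·x^3: subtract (-2)·g(x) = -2·x^3 + 2·x^2 + 2·x + 8, leaving 0
The remainder is 0, so f(x) = g(x) · h(x) with h(x) = -2·x^2 - 2·x - 2. Hence g | f, i.e. f ∈ (g).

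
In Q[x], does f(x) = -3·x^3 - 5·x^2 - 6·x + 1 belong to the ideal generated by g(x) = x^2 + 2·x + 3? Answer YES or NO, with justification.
In Q[x] the ideal (g) consists of all multiples of g, so f ∈ (g) iff g | f, i.e. iff the remainder of f on division by g is 0. Divide f by g (g is monic, so eliminate the leading term of the running remainder at each step):
  leading term -3·x^3: subtract (-3·x)·g(x) = -3·x^3 - 6·x^2 - 9·x, leaving x^2 + 3·x + 1
  leading term x^2: subtract (1)·g(x) = x^2 + 2·x + 3, leaving x - 2
The remainder r(x) = x - 2 ≠ 0 (and deg r < deg g), so g ∤ f, i.e. f ∉ (g).

Final answer: NO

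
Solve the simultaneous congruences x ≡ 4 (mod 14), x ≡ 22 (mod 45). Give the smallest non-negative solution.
x ≡ 382 (mod 630); the representative in [0, 630) is 382

The moduli 14, 45 are pairwise coprime, so by the CRT there is a unique solution mod 14·45 = 630.
Solve by successive substitution. Start with x ≡ 4 (mod 14).
  Combine with x ≡ 22 (mod 45): write x = 4 + 14·t and require 4 + 14·t ≡ 22 (mod 45), i.e. 14·t ≡ 22 − 4 ≡ 18 (mod 45). Since 14^(−1) ≡ 29 (mod 45), t ≡ 29·18 ≡ 27 (mod 45). So x ≡ 4 + 14·27 = 382 (mod 630).
Unique solution in [0, 630): x = 382.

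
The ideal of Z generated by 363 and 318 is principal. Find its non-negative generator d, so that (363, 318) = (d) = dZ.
(363, 318) = (3); d = 3

In the PID Z, (a, b) is generated by gcd(a, b). Compute gcd(363, 318) with the extended Euclidean algorithm, tracking rows (r, s, t) with s·363 + t·318 = r:
  row A: (363, 1, 0)   [1·363 + 0·318 = 363]
  row B: (318, 0, 1)   [0·363 + 1·318 = 318]
  363 = 1·318 + 45   → row C = row A − 1·row B = (45, 1, −1)   [check: 1·363 − 1·318 = 45]
  318 = 7·45 + 3   → row D = row B − 7·row C = (3, −7, 8)   [check: −7·363 + 8·318 = 3]
  45 = 15·3 + 0   → remainder 0, stop. gcd = 3 (last nonzero row D).
So gcd(363, 318) = 3, with Bézout identity −7·363 + 8·318 = 3. Containment (⊇): the Bézout identity exhibits 3 as an element of (363, 318), giving (3) ⊆ (363, 318). Containment (⊆): since 3 | 363 and 3 | 318 (363 = 3·121, 318 = 3·106), every Z-linear combination of 363 and 318 is divisible by 3, so (363, 318) ⊆ (3). Therefore (363, 318) = (3), d = 3.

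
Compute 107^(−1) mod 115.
Apply the extended Euclidean algorithm to (115, 107), tracking rows (r, s, t) with s·115 + t·107 = r. Each division r_prev = q·r_cur + r_new produces the new row as (previous row) − q·(current row):
  row A: (115, 1, 0)   [1·115 + 0·107 = 115]
  row B: (107, 0, 1)   [0·115 + 1·107 = 107]
  115 = 1·107 + 8   → row C = row A − 1·row B = (8, 1, −1)   [check: 1·115 − 1·107 = 8]
  107 = 13·8 + 3   → row D = row B − 13·row C = (3, −13, 14)   [check: −13·115 + 14·107 = 3]
  8 = 2·3 + 2   → row E = row C − 2·row D = (2, 27, −29)   [check: 27·115 − 29·107 = 2]
  3 = 1·2 + 1   → row F = row D − 1·row E = (1, −40, 43)   [check: −40·115 + 43·107 = 1]
  2 = 2·1 + 0   → remainder 0, stop. gcd = 1 (last nonzero row F).
The gcd is 1, so 107 is invertible mod 115. The last nonzero row gives −40·115 + 43·107 = 1, so t = 43. So 107^(−1) ≡ 43 (mod 115). Verify: 107 · 43 = 4601 ≡ 1 (mod 115). ✓

Final answer: 107^(−1) ≡ 43 (mod 115)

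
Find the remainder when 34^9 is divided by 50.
14

Use repeated squaring. Binary(9) = 1001. Walk through the bits of the exponent 9 left-to-right: at each bit after the leading one, square the running value, then multiply by 34 if the bit is 1 (always reducing mod 50):
  bit 1 = 1 (leading): start with 34.
  bit 2 = 0: square 34^2 = 1156 ≡ 6 (mod 50).
  bit 3 = 0: square 6^2 = 36 (mod 50).
  bit 4 = 1: square 36^2 = 1296 ≡ 46; bit is 1, so multiply 46·34 = 1564 ≡ 14 (mod 50).
Final value: 34^9 ≡ 14 (mod 50).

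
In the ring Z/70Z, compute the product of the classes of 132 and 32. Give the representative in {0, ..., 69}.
Reduce the factors first: 132 ≡ 62 (mod 70), so 132 · 32 ≡ 62 · 32 (mod 70). 62 · 32 = 1984. Dividing by 70: 1984 = 28·70 + 24. So (132 · 32) mod 70 = 24.

Final answer: 24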